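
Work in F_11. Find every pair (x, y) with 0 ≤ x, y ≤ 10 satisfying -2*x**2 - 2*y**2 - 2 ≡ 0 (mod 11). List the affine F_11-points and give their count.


Affine F_11-points: {(1, 3), (1, 8), (3, 1), (3, 10), (4, 4), (4, 7), (7, 4), (7, 7), (8, 1), (8, 10), (10, 3), (10, 8)}; count = 12.

For each of the 121 pairs (x, y) ∈ F_11², evaluate f(x, y) mod 11. Record the zeros.
  x = 0: [0↦9, 1↦7, 2↦1, 3↦2, 4↦10, 5↦3, 6↦3, 7↦10, 8↦2, 9↦1, 10↦7]  zeros at y ∈ ∅
  x = 1: [0↦7, 1↦5, 2↦10, 3↦0, 4↦8, 5↦1, 6↦1, 7↦8, 8↦0, 9↦10, 10↦5]  zeros at y ∈ {3, 8}
  x = 2: [0↦1, 1↦10, 2↦4, 3↦5, 4↦2, 5↦6, 6↦6, 7↦2, 8↦5, 9↦4, 10↦10]  zeros at y ∈ ∅
  x = 3: [0↦2, 1↦0, 2↦5, 3↦6, 4↦3, 5↦7, 6↦7, 7↦3, 8↦6, 9↦5, 10↦0]  zeros at y ∈ {1, 10}
  x = 4: [0↦10, 1↦8, 2↦2, 3↦3, 4↦0, 5↦4, 6↦4, 7↦0, 8↦3, 9↦2, 10↦8]  zeros at y ∈ {4, 7}
  x = 5: [0↦3, 1↦1, 2↦6, 3↦7, 4↦4, 5↦8, 6↦8, 7↦4, 8↦7, 9↦6, 10↦1]  zeros at y ∈ ∅
  x = 6: [0↦3, 1↦1, 2↦6, 3↦7, 4↦4, 5↦8, 6↦8, 7↦4, 8↦7, 9↦6, 10↦1]  zeros at y ∈ ∅
  x = 7: [0↦10, 1↦8, 2↦2, 3↦3, 4↦0, 5↦4, 6↦4, 7↦0, 8↦3, 9↦2, 10↦8]  zeros at y ∈ {4, 7}
  x = 8: [0↦2, 1↦0, 2↦5, 3↦6, 4↦3, 5↦7, 6↦7, 7↦3, 8↦6, 9↦5, 10↦0]  zeros at y ∈ {1, 10}
  x = 9: [0↦1, 1↦10, 2↦4, 3↦5, 4↦2, 5↦6, 6↦6, 7↦2, 8↦5, 9↦4, 10↦10]  zeros at y ∈ ∅
  x = 10: [0↦7, 1↦5, 2↦10, 3↦0, 4↦8, 5↦1, 6↦1, 7↦8, 8↦0, 9↦10, 10↦5]  zeros at y ∈ {3, 8}
Collecting zeros: affine points = {(1, 3), (1, 8), (3, 1), (3, 10), (4, 4), (4, 7), (7, 4), (7, 7), (8, 1), (8, 10), (10, 3), (10, 8)}.
Total count |C(F_11)_aff| = 12.


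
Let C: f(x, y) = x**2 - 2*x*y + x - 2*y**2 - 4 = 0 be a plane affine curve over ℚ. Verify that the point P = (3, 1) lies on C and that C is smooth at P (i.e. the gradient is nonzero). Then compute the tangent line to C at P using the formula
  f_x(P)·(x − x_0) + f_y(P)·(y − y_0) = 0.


Tangent line at P: 5*x - 10*y - 5 = 0.

Step 1: f(3, 1) = 0, so P lies on C.
Step 2: partial derivatives
  f_x(x, y) = 2*x - 2*y + 1, f_y(x, y) = -2*x - 4*y.
  f_x(P) = 5, f_y(P) = -10 (gradient nonzero, so P is smooth).
Step 3: tangent line at P: 5·(x − 3) + -10·(y − 1) = 0.
Expanding: 5*x - 10*y - 5 = 0.


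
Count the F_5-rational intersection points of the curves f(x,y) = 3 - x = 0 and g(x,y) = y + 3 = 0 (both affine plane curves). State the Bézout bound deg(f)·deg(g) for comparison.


Common zeros: {(3, 2)}; count = 1; Bézout bound = 1.

deg(f) = 1, deg(g) = 1, so Bézout bound = 1.
Scan x ∈ F_5. For each x, list the y ∈ F_5 with f(x, y) ≡ 0 and those with g(x, y) ≡ 0 (mod 5); the common zeros in that column are the intersection.
  x = 0: f ≡ 0 at y ∈ ∅; g ≡ 0 at y ∈ {2}; common: ∅.
  x = 1: f ≡ 0 at y ∈ ∅; g ≡ 0 at y ∈ {2}; common: ∅.
  x = 2: f ≡ 0 at y ∈ ∅; g ≡ 0 at y ∈ {2}; common: ∅.
  x = 3: f ≡ 0 at y ∈ {0, 1, 2, 3, 4}; g ≡ 0 at y ∈ {2}; common: {2}.
  x = 4: f ≡ 0 at y ∈ ∅; g ≡ 0 at y ∈ {2}; common: ∅.
Collecting: common zeros = {(3, 2)}, so the count is 1.
Comparison with the Bézout bound: 1 ≤ 1 = deg(f)·deg(g), as expected for curves with no common component (the bound is attained).


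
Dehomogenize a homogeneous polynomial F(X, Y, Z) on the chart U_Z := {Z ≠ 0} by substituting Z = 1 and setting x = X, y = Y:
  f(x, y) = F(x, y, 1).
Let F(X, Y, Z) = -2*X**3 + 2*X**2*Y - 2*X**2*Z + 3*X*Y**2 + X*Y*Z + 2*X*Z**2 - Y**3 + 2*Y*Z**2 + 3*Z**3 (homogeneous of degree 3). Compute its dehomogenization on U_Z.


f(x, y) = -2*x**3 + 2*x**2*y - 2*x**2 + 3*x*y**2 + x*y + 2*x - y**3 + 2*y + 3

On U_Z we set Z = 1. Each monomial c·X^i·Y^j·Z^k in F becomes c·x^i·y^j·1^k = c·x^i·y^j.
Substituting Z = 1: F(X, Y, 1) = -2*x**3 + 2*x**2*y - 2*x**2 + 3*x*y**2 + x*y + 2*x - y**3 + 2*y + 3.
Note: deg(f) ≤ deg(F) = 3; strict inequality happens when F is divisible by Z (lost terms).


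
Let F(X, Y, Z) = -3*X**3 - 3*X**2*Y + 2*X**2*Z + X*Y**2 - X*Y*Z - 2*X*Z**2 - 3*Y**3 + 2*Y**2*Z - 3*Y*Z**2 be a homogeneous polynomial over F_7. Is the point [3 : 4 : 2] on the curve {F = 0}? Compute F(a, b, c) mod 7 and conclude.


F(3,4,2) ≡ 0 (mod 7); P is on the curve.

Evaluate F(3, 4, 2) term-by-term (mod 7).
  -3*X**3 ↦ -3·27·1·1 = -81
  -3*X**2*Y ↦ -3·9·4·1 = -108
  2*X**2*Z ↦ 2·9·1·2 = 36
  X*Y**2 ↦ 1·3·16·1 = 48
  -X*Y*Z ↦ -1·3·4·2 = -24
  -2*X*Z**2 ↦ -2·3·1·4 = -24
  -3*Y**3 ↦ -3·1·64·1 = -192
  2*Y**2*Z ↦ 2·1·16·2 = 64
  -3*Y*Z**2 ↦ -3·1·4·4 = -48
Sum: F(3, 4, 2) = (-81) + (-108) + (36) + (48) + (-24) + (-24) + (-192) + (64) + (-48) = -329.
Reducing mod 7: -329 ≡ 0 (mod 7).
Since F(a, b, c) ≡ 0 (mod 7), P lies on the curve.


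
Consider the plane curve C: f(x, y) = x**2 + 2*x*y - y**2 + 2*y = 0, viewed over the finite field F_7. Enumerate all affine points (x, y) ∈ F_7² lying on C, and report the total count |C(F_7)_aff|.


Affine F_7-points: {(0, 0), (0, 2), (3, 2), (3, 6), (6, 1), (6, 6)}; count = 6.

For each of the 49 pairs (x, y) ∈ F_7², evaluate f(x, y) mod 7. Record the zeros.
  x = 0: [0↦0, 1↦1, 2↦0, 3↦4, 4↦6, 5↦6, 6↦4]  zeros at y ∈ {0, 2}
  x = 1: [0↦1, 1↦4, 2↦5, 3↦4, 4↦1, 5↦3, 6↦3]  zeros at y ∈ ∅
  x = 2: [0↦4, 1↦2, 2↦5, 3↦6, 4↦5, 5↦2, 6↦4]  zeros at y ∈ ∅
  x = 3: [0↦2, 1↦2, 2↦0, 3↦3, 4↦4, 5↦3, 6↦0]  zeros at y ∈ {2, 6}
  x = 4: [0↦2, 1↦4, 2↦4, 3↦2, 4↦5, 5↦6, 6↦5]  zeros at y ∈ ∅
  x = 5: [0↦4, 1↦1, 2↦3, 3↦3, 4↦1, 5↦4, 6↦5]  zeros at y ∈ ∅
  x = 6: [0↦1, 1↦0, 2↦4, 3↦6, 4↦6, 5↦4, 6↦0]  zeros at y ∈ {1, 6}
Collecting zeros: affine points = {(0, 0), (0, 2), (3, 2), (3, 6), (6, 1), (6, 6)}.
Total count |C(F_7)_aff| = 6.


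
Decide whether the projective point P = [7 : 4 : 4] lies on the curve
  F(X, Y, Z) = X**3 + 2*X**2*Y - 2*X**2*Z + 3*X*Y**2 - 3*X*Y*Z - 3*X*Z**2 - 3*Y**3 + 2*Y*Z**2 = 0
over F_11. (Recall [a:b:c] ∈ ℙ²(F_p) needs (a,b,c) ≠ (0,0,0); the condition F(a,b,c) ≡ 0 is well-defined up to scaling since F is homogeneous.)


F(7,4,4) ≡ 9 (mod 11); P is NOT on the curve.

Evaluate F(7, 4, 4) term-by-term (mod 11).
  X**3 ↦ 1·343·1·1 = 343
  2*X**2*Y ↦ 2·49·4·1 = 392
  -2*X**2*Z ↦ -2·49·1·4 = -392
  3*X*Y**2 ↦ 3·7·16·1 = 336
  -3*X*Y*Z ↦ -3·7·4·4 = -336
  -3*X*Z**2 ↦ -3·7·1·16 = -336
  -3*Y**3 ↦ -3·1·64·1 = -192
  2*Y*Z**2 ↦ 2·1·4·16 = 128
Sum: F(7, 4, 4) = (343) + (392) + (-392) + (336) + (-336) + (-336) + (-192) + (128) = -57.
Reducing mod 11: -57 ≡ 9 (mod 11).
Since F(a, b, c) ≡ 9 ≠ 0 (mod 11), P does NOT lie on the curve.


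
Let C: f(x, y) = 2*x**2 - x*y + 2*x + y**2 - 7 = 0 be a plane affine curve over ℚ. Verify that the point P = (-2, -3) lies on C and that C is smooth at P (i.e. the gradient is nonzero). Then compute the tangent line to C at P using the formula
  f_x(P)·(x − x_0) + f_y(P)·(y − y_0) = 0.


Tangent line at P: -3*x - 4*y - 18 = 0.

Step 1: f(-2, -3) = 0, so P lies on C.
Step 2: partial derivatives
  f_x(x, y) = 4*x - y + 2, f_y(x, y) = -x + 2*y.
  f_x(P) = -3, f_y(P) = -4 (gradient nonzero, so P is smooth).
Step 3: tangent line at P: -3·(x − -2) + -4·(y − -3) = 0.
Expanding: -3*x - 4*y - 18 = 0.


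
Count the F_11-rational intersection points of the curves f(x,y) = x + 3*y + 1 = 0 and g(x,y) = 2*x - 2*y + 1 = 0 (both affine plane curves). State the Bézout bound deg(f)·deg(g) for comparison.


Common zeros: {(9, 4)}; count = 1; Bézout bound = 1.

deg(f) = 1, deg(g) = 1, so Bézout bound = 1.
Scan x ∈ F_11. For each x, list the y ∈ F_11 with f(x, y) ≡ 0 and those with g(x, y) ≡ 0 (mod 11); the common zeros in that column are the intersection.
  x = 0: f ≡ 0 at y ∈ {7}; g ≡ 0 at y ∈ {6}; common: ∅.
  x = 1: f ≡ 0 at y ∈ {3}; g ≡ 0 at y ∈ {7}; common: ∅.
  x = 2: f ≡ 0 at y ∈ {10}; g ≡ 0 at y ∈ {8}; common: ∅.
  x = 3: f ≡ 0 at y ∈ {6}; g ≡ 0 at y ∈ {9}; common: ∅.
  x = 4: f ≡ 0 at y ∈ {2}; g ≡ 0 at y ∈ {10}; common: ∅.
  x = 5: f ≡ 0 at y ∈ {9}; g ≡ 0 at y ∈ {0}; common: ∅.
  x = 6: f ≡ 0 at y ∈ {5}; g ≡ 0 at y ∈ {1}; common: ∅.
  x = 7: f ≡ 0 at y ∈ {1}; g ≡ 0 at y ∈ {2}; common: ∅.
  x = 8: f ≡ 0 at y ∈ {8}; g ≡ 0 at y ∈ {3}; common: ∅.
  x = 9: f ≡ 0 at y ∈ {4}; g ≡ 0 at y ∈ {4}; common: {4}.
  x = 10: f ≡ 0 at y ∈ {0}; g ≡ 0 at y ∈ {5}; common: ∅.
Collecting: common zeros = {(9, 4)}, so the count is 1.
Comparison with the Bézout bound: 1 ≤ 1 = deg(f)·deg(g), as expected for curves with no common component (the bound is attained).


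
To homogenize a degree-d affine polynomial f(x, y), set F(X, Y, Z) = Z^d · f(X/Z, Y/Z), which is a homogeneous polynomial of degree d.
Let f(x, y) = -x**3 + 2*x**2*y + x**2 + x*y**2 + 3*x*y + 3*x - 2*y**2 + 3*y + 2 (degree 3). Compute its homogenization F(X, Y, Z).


F(X, Y, Z) = -X**3 + 2*X**2*Y + X**2*Z + X*Y**2 + 3*X*Y*Z + 3*X*Z**2 - 2*Y**2*Z + 3*Y*Z**2 + 2*Z**3

deg(f) = 3.
Substitute x = X/Z, y = Y/Z into f, then multiply by Z^3.
  monomial -1·x^3·y^0 ↦ -1·X^3·Y^0·Z^0.
  monomial 2·x^2·y^1 ↦ 2·X^2·Y^1·Z^0.
  monomial 1·x^2·y^0 ↦ 1·X^2·Y^0·Z^1.
  monomial 1·x^1·y^2 ↦ 1·X^1·Y^2·Z^0.
  monomial 3·x^1·y^1 ↦ 3·X^1·Y^1·Z^1.
  monomial 3·x^1·y^0 ↦ 3·X^1·Y^0·Z^2.
  monomial -2·x^0·y^2 ↦ -2·X^0·Y^2·Z^1.
  monomial 3·x^0·y^1 ↦ 3·X^0·Y^1·Z^2.
  monomial 2·x^0·y^0 ↦ 2·X^0·Y^0·Z^3.
Collecting: F(X, Y, Z) = -X**3 + 2*X**2*Y + X**2*Z + X*Y**2 + 3*X*Y*Z + 3*X*Z**2 - 2*Y**2*Z + 3*Y*Z**2 + 2*Z**3.


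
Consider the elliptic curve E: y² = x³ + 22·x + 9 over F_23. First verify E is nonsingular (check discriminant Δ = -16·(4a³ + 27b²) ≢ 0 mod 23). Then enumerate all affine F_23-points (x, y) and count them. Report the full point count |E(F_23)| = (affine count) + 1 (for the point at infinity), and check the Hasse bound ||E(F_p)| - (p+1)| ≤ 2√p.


Affine points = {(0, 3), (0, 20), (1, 3), (1, 20), (4, 0), (6, 9), (6, 14), (7, 0), (9, 4), (9, 19), (11, 8), (11, 15), (12, 0), (13, 10), (13, 13), (14, 5), (14, 18), (16, 8), (16, 15), (17, 11), (17, 12), (18, 2), (18, 21), (19, 8), (19, 15), (20, 10), (20, 13), (21, 7), (21, 16), (22, 3), (22, 20)}; affine count = 31; |E(F_23)| = 32.

Discriminant check: Δ ∝ 4a³ + 27b² = 4·22³ + 27·9² = 4·10648 + 27·81 ≡ 21 (mod 23). Nonzero ⇒ E is nonsingular.
For each x ∈ F_23, compute rhs = x³ + 22·x + 9 mod 23, then count y ∈ F_23 with y² ≡ rhs.
  x = 0: rhs = 9, matching y values: 3, 20 (2 points).
  x = 1: rhs = 9, matching y values: 3, 20 (2 points).
  x = 2: rhs = 15, matching y values: none (0 points).
  x = 3: rhs = 10, matching y values: none (0 points).
  x = 4: rhs = 0, matching y values: 0 (1 points).
  x = 5: rhs = 14, matching y values: none (0 points).
  x = 6: rhs = 12, matching y values: 9, 14 (2 points).
  x = 7: rhs = 0, matching y values: 0 (1 points).
  x = 8: rhs = 7, matching y values: none (0 points).
  x = 9: rhs = 16, matching y values: 4, 19 (2 points).
  x = 10: rhs = 10, matching y values: none (0 points).
  x = 11: rhs = 18, matching y values: 8, 15 (2 points).
  x = 12: rhs = 0, matching y values: 0 (1 points).
  x = 13: rhs = 8, matching y values: 10, 13 (2 points).
  x = 14: rhs = 2, matching y values: 5, 18 (2 points).
  x = 15: rhs = 11, matching y values: none (0 points).
  x = 16: rhs = 18, matching y values: 8, 15 (2 points).
  x = 17: rhs = 6, matching y values: 11, 12 (2 points).
  x = 18: rhs = 4, matching y values: 2, 21 (2 points).
  x = 19: rhs = 18, matching y values: 8, 15 (2 points).
  x = 20: rhs = 8, matching y values: 10, 13 (2 points).
  x = 21: rhs = 3, matching y values: 7, 16 (2 points).
  x = 22: rhs = 9, matching y values: 3, 20 (2 points).
Total affine count: 31.
Full point count |E(F_23)| = 31 + 1 = 32.
Hasse bound: |32 − (23+1)| = |8| = 8 ≤ 2√23 ≈ 9.5917 ✓.


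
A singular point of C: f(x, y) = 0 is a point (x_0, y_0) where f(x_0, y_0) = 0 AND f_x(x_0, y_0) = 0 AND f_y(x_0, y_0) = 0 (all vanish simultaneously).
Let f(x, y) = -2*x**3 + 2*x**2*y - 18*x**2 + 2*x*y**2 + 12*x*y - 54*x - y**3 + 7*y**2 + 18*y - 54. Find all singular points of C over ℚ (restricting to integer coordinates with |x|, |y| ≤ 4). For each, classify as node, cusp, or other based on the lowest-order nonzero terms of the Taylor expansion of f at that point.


Singular points: {(-3, 0)}; classification: cusp.

Compute partial derivatives:
  f_x = -6*x**2 + 4*x*y - 36*x + 2*y**2 + 12*y - 54.
  f_y = 2*x**2 + 4*x*y + 12*x - 3*y**2 + 14*y + 18.
Scan x_0 ∈ {−4, ..., 4}. For each x_0, f_y(x_0, y) is a polynomial in y; find its integer roots y ∈ {−4, ..., 4}, then test f_x and f at those candidates.
  x = -4: f_y(-4, y) = -3*y**2 - 2*y + 2; no integer root y with |y| ≤ 4.
  x = -3: f_y(-3, y) = -3*y**2 + 2*y; vanishes at y ∈ {0}. (-3, 0): f_x = 0, f = 0 — SINGULAR.
  x = -2: f_y(-2, y) = -3*y**2 + 6*y + 2; no integer root y with |y| ≤ 4.
  x = -1: f_y(-1, y) = -3*y**2 + 10*y + 8; vanishes at y ∈ {4}. (-1, 4): f_x = 40 ≠ 0.
  x = 0: f_y(0, y) = -3*y**2 + 14*y + 18; no integer root y with |y| ≤ 4.
  x = 1: f_y(1, y) = -3*y**2 + 18*y + 32; no integer root y with |y| ≤ 4.
  x = 2: f_y(2, y) = -3*y**2 + 22*y + 50; no integer root y with |y| ≤ 4.
  x = 3: f_y(3, y) = -3*y**2 + 26*y + 72; no integer root y with |y| ≤ 4.
  x = 4: f_y(4, y) = -3*y**2 + 30*y + 98; no integer root y with |y| ≤ 4.
Only singular point on the grid: (-3, 0).
Classify: substitute x = -3 + u, y = 0 + v and expand: f = -2*u**3 + 2*u**2*v + 2*u*v**2 - v**3 + v**2.
No constant or linear terms (consistent with a singular point). Quadratic part: v**2. Cubic part: -2*u**3 + 2*u**2*v + 2*u*v**2 - v**3.
The quadratic part v**2 is a perfect square, so there is a single (double) tangent line v = 0, i.e. y = 0. Restricting the cubic part to that line (v = 0) leaves -2*u**3 ≠ 0, so f is not divisible by v and the branch is v² ≈ 2*u**3 to lowest order — this is a cusp.
Classification: cusp.


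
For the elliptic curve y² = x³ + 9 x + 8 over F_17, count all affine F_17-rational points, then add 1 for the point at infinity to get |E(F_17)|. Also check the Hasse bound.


Affine points = {(0, 5), (0, 12), (1, 1), (1, 16), (2, 0), (5, 5), (5, 12), (9, 6), (9, 11), (12, 5), (12, 12), (15, 4), (15, 13), (16, 7), (16, 10)}; affine count = 15; |E(F_17)| = 16.

Discriminant check: Δ ∝ 4a³ + 27b² = 4·9³ + 27·8² = 4·729 + 27·64 ≡ 3 (mod 17). Nonzero ⇒ E is nonsingular.
For each x ∈ F_17, compute rhs = x³ + 9·x + 8 mod 17, then count y ∈ F_17 with y² ≡ rhs.
  x = 0: rhs = 8, matching y values: 5, 12 (2 points).
  x = 1: rhs = 1, matching y values: 1, 16 (2 points).
  x = 2: rhs = 0, matching y values: 0 (1 points).
  x = 3: rhs = 11, matching y values: none (0 points).
  x = 4: rhs = 6, matching y values: none (0 points).
  x = 5: rhs = 8, matching y values: 5, 12 (2 points).
  x = 6: rhs = 6, matching y values: none (0 points).
  x = 7: rhs = 6, matching y values: none (0 points).
  x = 8: rhs = 14, matching y values: none (0 points).
  x = 9: rhs = 2, matching y values: 6, 11 (2 points).
  x = 10: rhs = 10, matching y values: none (0 points).
  x = 11: rhs = 10, matching y values: none (0 points).
  x = 12: rhs = 8, matching y values: 5, 12 (2 points).
  x = 13: rhs = 10, matching y values: none (0 points).
  x = 14: rhs = 5, matching y values: none (0 points).
  x = 15: rhs = 16, matching y values: 4, 13 (2 points).
  x = 16: rhs = 15, matching y values: 7, 10 (2 points).
Total affine count: 15.
Full point count |E(F_17)| = 15 + 1 = 16.
Hasse bound: |16 − (17+1)| = |-2| = 2 ≤ 2√17 ≈ 8.2462 ✓.


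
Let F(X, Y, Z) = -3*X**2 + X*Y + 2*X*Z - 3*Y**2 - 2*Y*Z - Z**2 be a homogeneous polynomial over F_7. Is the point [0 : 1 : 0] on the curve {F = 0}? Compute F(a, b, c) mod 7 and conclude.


F(0,1,0) ≡ 4 (mod 7); P is NOT on the curve.

Evaluate F(0, 1, 0) term-by-term (mod 7).
  -3*X**2 ↦ -3·0·1·1 = 0
  X*Y ↦ 1·0·1·1 = 0
  2*X*Z ↦ 2·0·1·0 = 0
  -3*Y**2 ↦ -3·1·1·1 = -3
  -2*Y*Z ↦ -2·1·1·0 = 0
  -Z**2 ↦ -1·1·1·0 = 0
Sum: F(0, 1, 0) = (0) + (0) + (0) + (-3) + (0) + (0) = -3.
Reducing mod 7: -3 ≡ 4 (mod 7).
Since F(a, b, c) ≡ 4 ≠ 0 (mod 7), P does NOT lie on the curve.


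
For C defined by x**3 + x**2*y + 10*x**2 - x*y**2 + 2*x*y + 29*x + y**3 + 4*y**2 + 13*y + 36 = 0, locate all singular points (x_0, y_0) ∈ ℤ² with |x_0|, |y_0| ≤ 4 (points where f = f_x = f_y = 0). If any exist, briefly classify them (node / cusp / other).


Singular points: {(-3, -2)}; classification: node.

Compute partial derivatives:
  f_x = 3*x**2 + 2*x*y + 20*x - y**2 + 2*y + 29.
  f_y = x**2 - 2*x*y + 2*x + 3*y**2 + 8*y + 13.
Scan x_0 ∈ {−4, ..., 4}. For each x_0, f_y(x_0, y) is a polynomial in y; find its integer roots y ∈ {−4, ..., 4}, then test f_x and f at those candidates.
  x = -4: f_y(-4, y) = 3*y**2 + 16*y + 21; vanishes at y ∈ {-3}. (-4, -3): f_x = 6 ≠ 0.
  x = -3: f_y(-3, y) = 3*y**2 + 14*y + 16; vanishes at y ∈ {-2}. (-3, -2): f_x = 0, f = 0 — SINGULAR.
  x = -2: f_y(-2, y) = 3*y**2 + 12*y + 13; no integer root y with |y| ≤ 4.
  x = -1: f_y(-1, y) = 3*y**2 + 10*y + 12; no integer root y with |y| ≤ 4.
  x = 0: f_y(0, y) = 3*y**2 + 8*y + 13; no integer root y with |y| ≤ 4.
  x = 1: f_y(1, y) = 3*y**2 + 6*y + 16; no integer root y with |y| ≤ 4.
  x = 2: f_y(2, y) = 3*y**2 + 4*y + 21; no integer root y with |y| ≤ 4.
  x = 3: f_y(3, y) = 3*y**2 + 2*y + 28; no integer root y with |y| ≤ 4.
  x = 4: f_y(4, y) = 3*y**2 + 37; no integer root y with |y| ≤ 4.
Only singular point on the grid: (-3, -2).
Classify: substitute x = -3 + u, y = -2 + v and expand: f = u**3 + u**2*v - u**2 - u*v**2 + v**3 + v**2.
No constant or linear terms (consistent with a singular point). Quadratic part: -u**2 + v**2. Cubic part: u**3 + u**2*v - u*v**2 + v**3.
The quadratic part v**2 - u**2 = (v − u)(v + u) splits into two distinct linear factors, so there are two distinct tangent lines y − -2 = ±(x − -3) — this is a node (ordinary double point).
Classification: node.


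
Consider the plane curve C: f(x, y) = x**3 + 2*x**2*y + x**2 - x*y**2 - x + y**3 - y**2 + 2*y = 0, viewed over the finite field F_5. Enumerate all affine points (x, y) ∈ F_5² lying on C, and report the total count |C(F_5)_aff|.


Affine F_5-points: {(0, 0), (2, 0), (2, 3), (3, 1), (3, 2), (4, 3)}; count = 6.

For each of the 25 pairs (x, y) ∈ F_5², evaluate f(x, y) mod 5. Record the zeros.
  x = 0: [0↦0, 1↦2, 2↦3, 3↦4, 4↦1]  zeros at y ∈ {0}
  x = 1: [0↦1, 1↦4, 2↦4, 3↦2, 4↦4]  zeros at y ∈ ∅
  x = 2: [0↦0, 1↦3, 2↦1, 3↦0, 4↦1]  zeros at y ∈ {0, 3}
  x = 3: [0↦3, 1↦0, 2↦0, 3↦4, 4↦3]  zeros at y ∈ {1, 2}
  x = 4: [0↦1, 1↦1, 2↦2, 3↦0, 4↦1]  zeros at y ∈ {3}
Collecting zeros: affine points = {(0, 0), (2, 0), (2, 3), (3, 1), (3, 2), (4, 3)}.
Total count |C(F_5)_aff| = 6.


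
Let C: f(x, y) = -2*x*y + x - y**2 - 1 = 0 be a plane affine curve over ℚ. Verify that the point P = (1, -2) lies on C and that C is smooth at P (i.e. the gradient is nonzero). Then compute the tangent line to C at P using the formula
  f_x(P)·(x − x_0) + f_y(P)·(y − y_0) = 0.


Tangent line at P: 5*x + 2*y - 1 = 0.

Step 1: f(1, -2) = 0, so P lies on C.
Step 2: partial derivatives
  f_x(x, y) = 1 - 2*y, f_y(x, y) = -2*x - 2*y.
  f_x(P) = 5, f_y(P) = 2 (gradient nonzero, so P is smooth).
Step 3: tangent line at P: 5·(x − 1) + 2·(y − -2) = 0.
Expanding: 5*x + 2*y - 1 = 0.


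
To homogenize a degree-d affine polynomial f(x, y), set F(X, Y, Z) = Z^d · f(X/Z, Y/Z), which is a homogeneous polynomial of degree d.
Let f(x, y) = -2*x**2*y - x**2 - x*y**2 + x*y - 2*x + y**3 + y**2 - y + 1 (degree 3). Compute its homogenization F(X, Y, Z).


F(X, Y, Z) = -2*X**2*Y - X**2*Z - X*Y**2 + X*Y*Z - 2*X*Z**2 + Y**3 + Y**2*Z - Y*Z**2 + Z**3

deg(f) = 3.
Substitute x = X/Z, y = Y/Z into f, then multiply by Z^3.
  monomial -2·x^2·y^1 ↦ -2·X^2·Y^1·Z^0.
  monomial -1·x^2·y^0 ↦ -1·X^2·Y^0·Z^1.
  monomial -1·x^1·y^2 ↦ -1·X^1·Y^2·Z^0.
  monomial 1·x^1·y^1 ↦ 1·X^1·Y^1·Z^1.
  monomial -2·x^1·y^0 ↦ -2·X^1·Y^0·Z^2.
  monomial 1·x^0·y^3 ↦ 1·X^0·Y^3·Z^0.
  monomial 1·x^0·y^2 ↦ 1·X^0·Y^2·Z^1.
  monomial -1·x^0·y^1 ↦ -1·X^0·Y^1·Z^2.
  monomial 1·x^0·y^0 ↦ 1·X^0·Y^0·Z^3.
Collecting: F(X, Y, Z) = -2*X**2*Y - X**2*Z - X*Y**2 + X*Y*Z - 2*X*Z**2 + Y**3 + Y**2*Z - Y*Z**2 + Z**3.


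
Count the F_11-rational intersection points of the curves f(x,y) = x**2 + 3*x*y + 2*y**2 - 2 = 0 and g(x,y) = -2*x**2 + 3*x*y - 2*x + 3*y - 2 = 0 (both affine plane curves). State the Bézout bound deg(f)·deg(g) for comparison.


Common zeros: {(9, 9)}; count = 1; Bézout bound = 4.

deg(f) = 2, deg(g) = 2, so Bézout bound = 4.
Scan x ∈ F_11. For each x, list the y ∈ F_11 with f(x, y) ≡ 0 and those with g(x, y) ≡ 0 (mod 11); the common zeros in that column are the intersection.
  x = 0: f ≡ 0 at y ∈ {1, 10}; g ≡ 0 at y ∈ {8}; common: ∅.
  x = 1: f ≡ 0 at y ∈ ∅; g ≡ 0 at y ∈ {1}; common: ∅.
  x = 2: f ≡ 0 at y ∈ {2, 6}; g ≡ 0 at y ∈ {4}; common: ∅.
  x = 3: f ≡ 0 at y ∈ {2, 10}; g ≡ 0 at y ∈ {4}; common: ∅.
  x = 4: f ≡ 0 at y ∈ ∅; g ≡ 0 at y ∈ {5}; common: ∅.
  x = 5: f ≡ 0 at y ∈ ∅; g ≡ 0 at y ∈ {1}; common: ∅.
  x = 6: f ≡ 0 at y ∈ ∅; g ≡ 0 at y ∈ {2}; common: ∅.
  x = 7: f ≡ 0 at y ∈ ∅; g ≡ 0 at y ∈ {2}; common: ∅.
  x = 8: f ≡ 0 at y ∈ {1, 9}; g ≡ 0 at y ∈ {5}; common: ∅.
  x = 9: f ≡ 0 at y ∈ {5, 9}; g ≡ 0 at y ∈ {9}; common: {9}.
  x = 10: f ≡ 0 at y ∈ ∅; g ≡ 0 at y ∈ ∅; common: ∅.
Collecting: common zeros = {(9, 9)}, so the count is 1.
Comparison with the Bézout bound: 1 ≤ 4 = deg(f)·deg(g), as expected for curves with no common component (the affine F_11-count falls short of the bound because intersections may lie at infinity, over extension fields, or carry multiplicity).


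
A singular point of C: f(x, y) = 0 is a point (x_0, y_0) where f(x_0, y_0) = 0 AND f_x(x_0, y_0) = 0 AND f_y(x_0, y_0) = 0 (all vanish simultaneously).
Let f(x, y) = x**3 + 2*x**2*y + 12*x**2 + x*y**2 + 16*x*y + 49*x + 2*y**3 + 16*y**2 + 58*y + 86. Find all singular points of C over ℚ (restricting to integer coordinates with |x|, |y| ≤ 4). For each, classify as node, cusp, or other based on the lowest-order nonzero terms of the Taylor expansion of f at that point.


Singular points: {(-3, -2)}; classification: node.

Compute partial derivatives:
  f_x = 3*x**2 + 4*x*y + 24*x + y**2 + 16*y + 49.
  f_y = 2*x**2 + 2*x*y + 16*x + 6*y**2 + 32*y + 58.
Scan x_0 ∈ {−4, ..., 4}. For each x_0, f_y(x_0, y) is a polynomial in y; find its integer roots y ∈ {−4, ..., 4}, then test f_x and f at those candidates.
  x = -4: f_y(-4, y) = 6*y**2 + 24*y + 26; no integer root y with |y| ≤ 4.
  x = -3: f_y(-3, y) = 6*y**2 + 26*y + 28; vanishes at y ∈ {-2}. (-3, -2): f_x = 0, f = 0 — SINGULAR.
  x = -2: f_y(-2, y) = 6*y**2 + 28*y + 34; no integer root y with |y| ≤ 4.
  x = -1: f_y(-1, y) = 6*y**2 + 30*y + 44; no integer root y with |y| ≤ 4.
  x = 0: f_y(0, y) = 6*y**2 + 32*y + 58; no integer root y with |y| ≤ 4.
  x = 1: f_y(1, y) = 6*y**2 + 34*y + 76; no integer root y with |y| ≤ 4.
  x = 2: f_y(2, y) = 6*y**2 + 36*y + 98; no integer root y with |y| ≤ 4.
  x = 3: f_y(3, y) = 6*y**2 + 38*y + 124; no integer root y with |y| ≤ 4.
  x = 4: f_y(4, y) = 6*y**2 + 40*y + 154; no integer root y with |y| ≤ 4.
Only singular point on the grid: (-3, -2).
Classify: substitute x = -3 + u, y = -2 + v and expand: f = u**3 + 2*u**2*v - u**2 + u*v**2 + 2*v**3 + v**2.
No constant or linear terms (consistent with a singular point). Quadratic part: -u**2 + v**2. Cubic part: u**3 + 2*u**2*v + u*v**2 + 2*v**3.
The quadratic part v**2 - u**2 = (v − u)(v + u) splits into two distinct linear factors, so there are two distinct tangent lines y − -2 = ±(x − -3) — this is a node (ordinary double point).
Classification: node.


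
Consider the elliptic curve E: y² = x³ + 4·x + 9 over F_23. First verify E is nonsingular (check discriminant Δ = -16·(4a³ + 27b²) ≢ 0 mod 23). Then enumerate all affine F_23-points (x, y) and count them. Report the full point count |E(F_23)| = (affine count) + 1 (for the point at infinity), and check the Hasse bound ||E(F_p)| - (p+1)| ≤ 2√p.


Affine points = {(0, 3), (0, 20), (2, 5), (2, 18), (3, 5), (3, 18), (5, 4), (5, 19), (7, 9), (7, 14), (8, 1), (8, 22), (11, 2), (11, 21), (13, 2), (13, 21), (14, 7), (14, 16), (16, 11), (16, 12), (18, 5), (18, 18), (20, 4), (20, 19), (21, 4), (21, 19), (22, 2), (22, 21)}; affine count = 28; |E(F_23)| = 29.

Discriminant check: Δ ∝ 4a³ + 27b² = 4·4³ + 27·9² = 4·64 + 27·81 ≡ 5 (mod 23). Nonzero ⇒ E is nonsingular.
For each x ∈ F_23, compute rhs = x³ + 4·x + 9 mod 23, then count y ∈ F_23 with y² ≡ rhs.
  x = 0: rhs = 9, matching y values: 3, 20 (2 points).
  x = 1: rhs = 14, matching y values: none (0 points).
  x = 2: rhs = 2, matching y values: 5, 18 (2 points).
  x = 3: rhs = 2, matching y values: 5, 18 (2 points).
  x = 4: rhs = 20, matching y values: none (0 points).
  x = 5: rhs = 16, matching y values: 4, 19 (2 points).
  x = 6: rhs = 19, matching y values: none (0 points).
  x = 7: rhs = 12, matching y values: 9, 14 (2 points).
  x = 8: rhs = 1, matching y values: 1, 22 (2 points).
  x = 9: rhs = 15, matching y values: none (0 points).
  x = 10: rhs = 14, matching y values: none (0 points).
  x = 11: rhs = 4, matching y values: 2, 21 (2 points).
  x = 12: rhs = 14, matching y values: none (0 points).
  x = 13: rhs = 4, matching y values: 2, 21 (2 points).
  x = 14: rhs = 3, matching y values: 7, 16 (2 points).
  x = 15: rhs = 17, matching y values: none (0 points).
  x = 16: rhs = 6, matching y values: 11, 12 (2 points).
  x = 17: rhs = 22, matching y values: none (0 points).
  x = 18: rhs = 2, matching y values: 5, 18 (2 points).
  x = 19: rhs = 21, matching y values: none (0 points).
  x = 20: rhs = 16, matching y values: 4, 19 (2 points).
  x = 21: rhs = 16, matching y values: 4, 19 (2 points).
  x = 22: rhs = 4, matching y values: 2, 21 (2 points).
Total affine count: 28.
Full point count |E(F_23)| = 28 + 1 = 29.
Hasse bound: |29 − (23+1)| = |5| = 5 ≤ 2√23 ≈ 9.5917 ✓.


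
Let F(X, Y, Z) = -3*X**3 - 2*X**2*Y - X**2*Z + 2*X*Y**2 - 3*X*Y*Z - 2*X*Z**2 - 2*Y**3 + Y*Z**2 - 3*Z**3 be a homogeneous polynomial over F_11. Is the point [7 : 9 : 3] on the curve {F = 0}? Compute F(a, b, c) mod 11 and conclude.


F(7,9,3) ≡ 5 (mod 11); P is NOT on the curve.

Evaluate F(7, 9, 3) term-by-term (mod 11).
  -3*X**3 ↦ -3·343·1·1 = -1029
  -2*X**2*Y ↦ -2·49·9·1 = -882
  -X**2*Z ↦ -1·49·1·3 = -147
  2*X*Y**2 ↦ 2·7·81·1 = 1134
  -3*X*Y*Z ↦ -3·7·9·3 = -567
  -2*X*Z**2 ↦ -2·7·1·9 = -126
  -2*Y**3 ↦ -2·1·729·1 = -1458
  Y*Z**2 ↦ 1·1·9·9 = 81
  -3*Z**3 ↦ -3·1·1·27 = -81
Sum: F(7, 9, 3) = (-1029) + (-882) + (-147) + (1134) + (-567) + (-126) + (-1458) + (81) + (-81) = -3075.
Reducing mod 11: -3075 ≡ 5 (mod 11).
Since F(a, b, c) ≡ 5 ≠ 0 (mod 11), P does NOT lie on the curve.


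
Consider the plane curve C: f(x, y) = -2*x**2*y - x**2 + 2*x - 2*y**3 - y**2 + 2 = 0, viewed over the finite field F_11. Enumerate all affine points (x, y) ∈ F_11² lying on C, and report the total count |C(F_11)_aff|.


Affine F_11-points: {(1, 3), (2, 10), (3, 1), (4, 3), (5, 1), (5, 6), (5, 9), (6, 0), (7, 0), (7, 6), (7, 10), (9, 9), (10, 5)}; count = 13.

For each of the 121 pairs (x, y) ∈ F_11², evaluate f(x, y) mod 11. Record the zeros.
  x = 0: [0↦2, 1↦10, 2↦4, 3↦5, 4↦1, 5↦2, 6↦7, 7↦4, 8↦3, 9↦3, 10↦3]  zeros at y ∈ ∅
  x = 1: [0↦3, 1↦9, 2↦1, 3↦0, 4↦5, 5↦4, 6↦7, 7↦2, 8↦10, 9↦8, 10↦6]  zeros at y ∈ {3}
  x = 2: [0↦2, 1↦2, 2↦10, 3↦3, 4↦2, 5↦6, 6↦3, 7↦3, 8↦5, 9↦8, 10↦0]  zeros at y ∈ {10}
  x = 3: [0↦10, 1↦0, 2↦9, 3↦3, 4↦3, 5↦8, 6↦6, 7↦7, 8↦10, 9↦3, 10↦7]  zeros at y ∈ {1}
  x = 4: [0↦5, 1↦3, 2↦9, 3↦0, 4↦8, 5↦10, 6↦5, 7↦3, 8↦3, 9↦4, 10↦5]  zeros at y ∈ {3}
  x = 5: [0↦9, 1↦0, 2↦10, 3↦5, 4↦6, 5↦1, 6↦0, 7↦2, 8↦6, 9↦0, 10↦5]  zeros at y ∈ {1, 6, 9}
  x = 6: [0↦0, 1↦2, 2↦1, 3↦7, 4↦8, 5↦3, 6↦2, 7↦4, 8↦8, 9↦2, 10↦7]  zeros at y ∈ {0}
  x = 7: [0↦0, 1↦9, 2↦4, 3↦6, 4↦3, 5↦5, 6↦0, 7↦9, 8↦9, 9↦10, 10↦0]  zeros at y ∈ {0, 6, 10}
  x = 8: [0↦9, 1↦10, 2↦8, 3↦2, 4↦2, 5↦7, 6↦5, 7↦6, 8↦9, 9↦2, 10↦6]  zeros at y ∈ ∅
  x = 9: [0↦5, 1↦5, 2↦2, 3↦6, 4↦5, 5↦9, 6↦6, 7↦6, 8↦8, 9↦0, 10↦3]  zeros at y ∈ {9}
  x = 10: [0↦10, 1↦5, 2↦8, 3↦7, 4↦1, 5↦0, 6↦3, 7↦9, 8↦6, 9↦4, 10↦2]  zeros at y ∈ {5}
Collecting zeros: affine points = {(1, 3), (2, 10), (3, 1), (4, 3), (5, 1), (5, 6), (5, 9), (6, 0), (7, 0), (7, 6), (7, 10), (9, 9), (10, 5)}.
Total count |C(F_11)_aff| = 13.


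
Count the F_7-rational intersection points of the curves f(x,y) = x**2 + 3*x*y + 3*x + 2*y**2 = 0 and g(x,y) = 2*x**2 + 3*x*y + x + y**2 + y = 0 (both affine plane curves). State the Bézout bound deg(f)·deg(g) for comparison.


Common zeros: {(0, 0)}; count = 1; Bézout bound = 4.

deg(f) = 2, deg(g) = 2, so Bézout bound = 4.
Scan x ∈ F_7. For each x, list the y ∈ F_7 with f(x, y) ≡ 0 and those with g(x, y) ≡ 0 (mod 7); the common zeros in that column are the intersection.
  x = 0: f ≡ 0 at y ∈ {0}; g ≡ 0 at y ∈ {0, 6}; common: {0}.
  x = 1: f ≡ 0 at y ∈ ∅; g ≡ 0 at y ∈ {4, 6}; common: ∅.
  x = 2: f ≡ 0 at y ∈ ∅; g ≡ 0 at y ∈ {2, 5}; common: ∅.
  x = 3: f ≡ 0 at y ∈ {3}; g ≡ 0 at y ∈ {0, 4}; common: ∅.
  x = 4: f ≡ 0 at y ∈ {0, 1}; g ≡ 0 at y ∈ {3, 5}; common: ∅.
  x = 5: f ≡ 0 at y ∈ ∅; g ≡ 0 at y ∈ {2, 3}; common: ∅.
  x = 6: f ≡ 0 at y ∈ {2, 3}; g ≡ 0 at y ∈ {1}; common: ∅.
Collecting: common zeros = {(0, 0)}, so the count is 1.
Comparison with the Bézout bound: 1 ≤ 4 = deg(f)·deg(g), as expected for curves with no common component (the affine F_7-count falls short of the bound because intersections may lie at infinity, over extension fields, or carry multiplicity).


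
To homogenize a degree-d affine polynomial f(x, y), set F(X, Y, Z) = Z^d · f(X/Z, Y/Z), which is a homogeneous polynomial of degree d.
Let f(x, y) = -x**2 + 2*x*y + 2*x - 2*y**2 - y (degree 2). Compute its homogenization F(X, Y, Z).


F(X, Y, Z) = -X**2 + 2*X*Y + 2*X*Z - 2*Y**2 - Y*Z

deg(f) = 2.
Substitute x = X/Z, y = Y/Z into f, then multiply by Z^2.
  monomial -1·x^2·y^0 ↦ -1·X^2·Y^0·Z^0.
  monomial 2·x^1·y^1 ↦ 2·X^1·Y^1·Z^0.
  monomial 2·x^1·y^0 ↦ 2·X^1·Y^0·Z^1.
  monomial -2·x^0·y^2 ↦ -2·X^0·Y^2·Z^0.
  monomial -1·x^0·y^1 ↦ -1·X^0·Y^1·Z^1.
Collecting: F(X, Y, Z) = -X**2 + 2*X*Y + 2*X*Z - 2*Y**2 - Y*Z.


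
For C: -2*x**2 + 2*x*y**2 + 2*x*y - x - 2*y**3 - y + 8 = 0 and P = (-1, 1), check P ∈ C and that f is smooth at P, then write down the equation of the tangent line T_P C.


Tangent line at P: 7*x - 13*y + 20 = 0.

Step 1: f(-1, 1) = 0, so P lies on C.
Step 2: partial derivatives
  f_x(x, y) = -4*x + 2*y**2 + 2*y - 1, f_y(x, y) = 4*x*y + 2*x - 6*y**2 - 1.
  f_x(P) = 7, f_y(P) = -13 (gradient nonzero, so P is smooth).
Step 3: tangent line at P: 7·(x − -1) + -13·(y − 1) = 0.
Expanding: 7*x - 13*y + 20 = 0.


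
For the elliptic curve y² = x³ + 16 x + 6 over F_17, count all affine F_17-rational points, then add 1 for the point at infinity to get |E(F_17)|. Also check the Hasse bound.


Affine points = {(3, 8), (3, 9), (4, 7), (4, 10), (7, 6), (7, 11), (8, 0), (11, 0), (14, 4), (14, 13), (15, 0)}; affine count = 11; |E(F_17)| = 12.

Discriminant check: Δ ∝ 4a³ + 27b² = 4·16³ + 27·6² = 4·4096 + 27·36 ≡ 16 (mod 17). Nonzero ⇒ E is nonsingular.
For each x ∈ F_17, compute rhs = x³ + 16·x + 6 mod 17, then count y ∈ F_17 with y² ≡ rhs.
  x = 0: rhs = 6, matching y values: none (0 points).
  x = 1: rhs = 6, matching y values: none (0 points).
  x = 2: rhs = 12, matching y values: none (0 points).
  x = 3: rhs = 13, matching y values: 8, 9 (2 points).
  x = 4: rhs = 15, matching y values: 7, 10 (2 points).
  x = 5: rhs = 7, matching y values: none (0 points).
  x = 6: rhs = 12, matching y values: none (0 points).
  x = 7: rhs = 2, matching y values: 6, 11 (2 points).
  x = 8: rhs = 0, matching y values: 0 (1 points).
  x = 9: rhs = 12, matching y values: none (0 points).
  x = 10: rhs = 10, matching y values: none (0 points).
  x = 11: rhs = 0, matching y values: 0 (1 points).
  x = 12: rhs = 5, matching y values: none (0 points).
  x = 13: rhs = 14, matching y values: none (0 points).
  x = 14: rhs = 16, matching y values: 4, 13 (2 points).
  x = 15: rhs = 0, matching y values: 0 (1 points).
  x = 16: rhs = 6, matching y values: none (0 points).
Total affine count: 11.
Full point count |E(F_17)| = 11 + 1 = 12.
Hasse bound: |12 − (17+1)| = |-6| = 6 ≤ 2√17 ≈ 8.2462 ✓.


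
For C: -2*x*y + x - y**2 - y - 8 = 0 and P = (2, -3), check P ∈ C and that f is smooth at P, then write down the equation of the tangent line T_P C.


Tangent line at P: 7*x + y - 11 = 0.

Step 1: f(2, -3) = 0, so P lies on C.
Step 2: partial derivatives
  f_x(x, y) = 1 - 2*y, f_y(x, y) = -2*x - 2*y - 1.
  f_x(P) = 7, f_y(P) = 1 (gradient nonzero, so P is smooth).
Step 3: tangent line at P: 7·(x − 2) + 1·(y − -3) = 0.
Expanding: 7*x + y - 11 = 0.


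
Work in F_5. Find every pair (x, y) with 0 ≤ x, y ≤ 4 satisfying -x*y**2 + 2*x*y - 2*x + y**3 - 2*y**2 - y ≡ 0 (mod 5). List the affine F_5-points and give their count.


Affine F_5-points: {(0, 0), (3, 1), (4, 2)}; count = 3.

For each of the 25 pairs (x, y) ∈ F_5², evaluate f(x, y) mod 5. Record the zeros.
  x = 0: [0↦0, 1↦3, 2↦3, 3↦1, 4↦3]  zeros at y ∈ {0}
  x = 1: [0↦3, 1↦2, 2↦1, 3↦1, 4↦3]  zeros at y ∈ ∅
  x = 2: [0↦1, 1↦1, 2↦4, 3↦1, 4↦3]  zeros at y ∈ ∅
  x = 3: [0↦4, 1↦0, 2↦2, 3↦1, 4↦3]  zeros at y ∈ {1}
  x = 4: [0↦2, 1↦4, 2↦0, 3↦1, 4↦3]  zeros at y ∈ {2}
Collecting zeros: affine points = {(0, 0), (3, 1), (4, 2)}.
Total count |C(F_5)_aff| = 3.


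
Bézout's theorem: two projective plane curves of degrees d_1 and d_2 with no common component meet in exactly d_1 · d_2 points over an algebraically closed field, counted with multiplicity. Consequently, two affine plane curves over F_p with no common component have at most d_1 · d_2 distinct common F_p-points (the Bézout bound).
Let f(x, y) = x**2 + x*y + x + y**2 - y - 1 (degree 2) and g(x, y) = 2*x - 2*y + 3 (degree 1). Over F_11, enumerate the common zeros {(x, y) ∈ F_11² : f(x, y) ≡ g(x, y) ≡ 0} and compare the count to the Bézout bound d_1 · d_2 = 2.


Common zeros: {(6, 2), (9, 5)}; count = 2; Bézout bound = 2.

deg(f) = 2, deg(g) = 1, so Bézout bound = 2.
Scan x ∈ F_11. For each x, list the y ∈ F_11 with f(x, y) ≡ 0 and those with g(x, y) ≡ 0 (mod 11); the common zeros in that column are the intersection.
  x = 0: f ≡ 0 at y ∈ {4, 8}; g ≡ 0 at y ∈ {7}; common: ∅.
  x = 1: f ≡ 0 at y ∈ ∅; g ≡ 0 at y ∈ {8}; common: ∅.
  x = 2: f ≡ 0 at y ∈ {2, 8}; g ≡ 0 at y ∈ {9}; common: ∅.
  x = 3: f ≡ 0 at y ∈ {0, 9}; g ≡ 0 at y ∈ {10}; common: ∅.
  x = 4: f ≡ 0 at y ∈ ∅; g ≡ 0 at y ∈ {0}; common: ∅.
  x = 5: f ≡ 0 at y ∈ ∅; g ≡ 0 at y ∈ {1}; common: ∅.
  x = 6: f ≡ 0 at y ∈ {2, 4}; g ≡ 0 at y ∈ {2}; common: {2}.
  x = 7: f ≡ 0 at y ∈ {0, 5}; g ≡ 0 at y ∈ {3}; common: ∅.
  x = 8: f ≡ 0 at y ∈ ∅; g ≡ 0 at y ∈ {4}; common: ∅.
  x = 9: f ≡ 0 at y ∈ {5, 9}; g ≡ 0 at y ∈ {5}; common: {5}.
  x = 10: f ≡ 0 at y ∈ ∅; g ≡ 0 at y ∈ {6}; common: ∅.
Collecting: common zeros = {(6, 2), (9, 5)}, so the count is 2.
Comparison with the Bézout bound: 2 ≤ 2 = deg(f)·deg(g), as expected for curves with no common component (the bound is attained).


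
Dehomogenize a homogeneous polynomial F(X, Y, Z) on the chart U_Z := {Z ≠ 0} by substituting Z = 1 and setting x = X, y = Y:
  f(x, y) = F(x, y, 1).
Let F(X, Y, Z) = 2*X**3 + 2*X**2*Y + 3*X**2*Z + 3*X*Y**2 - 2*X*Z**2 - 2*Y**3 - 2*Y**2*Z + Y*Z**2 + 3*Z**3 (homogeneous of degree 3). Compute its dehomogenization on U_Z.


f(x, y) = 2*x**3 + 2*x**2*y + 3*x**2 + 3*x*y**2 - 2*x - 2*y**3 - 2*y**2 + y + 3

On U_Z we set Z = 1. Each monomial c·X^i·Y^j·Z^k in F becomes c·x^i·y^j·1^k = c·x^i·y^j.
Substituting Z = 1: F(X, Y, 1) = 2*x**3 + 2*x**2*y + 3*x**2 + 3*x*y**2 - 2*x - 2*y**3 - 2*y**2 + y + 3.
Note: deg(f) ≤ deg(F) = 3; strict inequality happens when F is divisible by Z (lost terms).


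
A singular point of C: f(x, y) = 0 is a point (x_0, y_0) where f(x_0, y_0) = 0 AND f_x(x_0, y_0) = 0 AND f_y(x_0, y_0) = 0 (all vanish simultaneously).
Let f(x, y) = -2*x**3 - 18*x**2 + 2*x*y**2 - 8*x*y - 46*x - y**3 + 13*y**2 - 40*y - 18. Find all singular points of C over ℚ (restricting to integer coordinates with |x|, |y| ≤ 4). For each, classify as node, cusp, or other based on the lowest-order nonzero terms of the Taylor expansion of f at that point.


Singular points: {(-3, 2)}; classification: cusp.

Compute partial derivatives:
  f_x = -6*x**2 - 36*x + 2*y**2 - 8*y - 46.
  f_y = 4*x*y - 8*x - 3*y**2 + 26*y - 40.
Scan x_0 ∈ {−4, ..., 4}. For each x_0, f_y(x_0, y) is a polynomial in y; find its integer roots y ∈ {−4, ..., 4}, then test f_x and f at those candidates.
  x = -4: f_y(-4, y) = -3*y**2 + 10*y - 8; vanishes at y ∈ {2}. (-4, 2): f_x = -6 ≠ 0.
  x = -3: f_y(-3, y) = -3*y**2 + 14*y - 16; vanishes at y ∈ {2}. (-3, 2): f_x = 0, f = 0 — SINGULAR.
  x = -2: f_y(-2, y) = -3*y**2 + 18*y - 24; vanishes at y ∈ {2, 4}. (-2, 2): f_x = -6 ≠ 0; (-2, 4): f_x = 2 ≠ 0.
  x = -1: f_y(-1, y) = -3*y**2 + 22*y - 32; vanishes at y ∈ {2}. (-1, 2): f_x = -24 ≠ 0.
  x = 0: f_y(0, y) = -3*y**2 + 26*y - 40; vanishes at y ∈ {2}. (0, 2): f_x = -54 ≠ 0.
  x = 1: f_y(1, y) = -3*y**2 + 30*y - 48; vanishes at y ∈ {2}. (1, 2): f_x = -96 ≠ 0.
  x = 2: f_y(2, y) = -3*y**2 + 34*y - 56; vanishes at y ∈ {2}. (2, 2): f_x = -150 ≠ 0.
  x = 3: f_y(3, y) = -3*y**2 + 38*y - 64; vanishes at y ∈ {2}. (3, 2): f_x = -216 ≠ 0.
  x = 4: f_y(4, y) = -3*y**2 + 42*y - 72; vanishes at y ∈ {2}. (4, 2): f_x = -294 ≠ 0.
Only singular point on the grid: (-3, 2).
Classify: substitute x = -3 + u, y = 2 + v and expand: f = -2*u**3 + 2*u*v**2 - v**3 + v**2.
No constant or linear terms (consistent with a singular point). Quadratic part: v**2. Cubic part: -2*u**3 + 2*u*v**2 - v**3.
The quadratic part v**2 is a perfect square, so there is a single (double) tangent line v = 0, i.e. y = 2. Restricting the cubic part to that line (v = 0) leaves -2*u**3 ≠ 0, so f is not divisible by v and the branch is v² ≈ 2*u**3 to lowest order — this is a cusp.
Classification: cusp.


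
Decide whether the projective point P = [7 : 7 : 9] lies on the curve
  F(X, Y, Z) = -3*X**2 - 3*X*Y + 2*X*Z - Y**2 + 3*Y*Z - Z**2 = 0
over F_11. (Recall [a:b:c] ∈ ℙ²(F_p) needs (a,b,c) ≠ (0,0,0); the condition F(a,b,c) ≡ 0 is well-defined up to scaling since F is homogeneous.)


F(7,7,9) ≡ 1 (mod 11); P is NOT on the curve.

Evaluate F(7, 7, 9) term-by-term (mod 11).
  -3*X**2 ↦ -3·49·1·1 = -147
  -3*X*Y ↦ -3·7·7·1 = -147
  2*X*Z ↦ 2·7·1·9 = 126
  -Y**2 ↦ -1·1·49·1 = -49
  3*Y*Z ↦ 3·1·7·9 = 189
  -Z**2 ↦ -1·1·1·81 = -81
Sum: F(7, 7, 9) = (-147) + (-147) + (126) + (-49) + (189) + (-81) = -109.
Reducing mod 11: -109 ≡ 1 (mod 11).
Since F(a, b, c) ≡ 1 ≠ 0 (mod 11), P does NOT lie on the curve.


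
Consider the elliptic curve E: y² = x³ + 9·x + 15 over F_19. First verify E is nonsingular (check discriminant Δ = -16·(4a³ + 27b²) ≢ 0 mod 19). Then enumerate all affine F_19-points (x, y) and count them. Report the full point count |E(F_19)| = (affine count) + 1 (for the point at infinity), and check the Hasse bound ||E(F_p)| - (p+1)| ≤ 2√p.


Affine points = {(1, 5), (1, 14), (4, 1), (4, 18), (6, 0), (11, 1), (11, 18), (13, 7), (13, 12), (14, 4), (14, 15), (18, 9), (18, 10)}; affine count = 13; |E(F_19)| = 14.

Discriminant check: Δ ∝ 4a³ + 27b² = 4·9³ + 27·15² = 4·729 + 27·225 ≡ 4 (mod 19). Nonzero ⇒ E is nonsingular.
For each x ∈ F_19, compute rhs = x³ + 9·x + 15 mod 19, then count y ∈ F_19 with y² ≡ rhs.
  x = 0: rhs = 15, matching y values: none (0 points).
  x = 1: rhs = 6, matching y values: 5, 14 (2 points).
  x = 2: rhs = 3, matching y values: none (0 points).
  x = 3: rhs = 12, matching y values: none (0 points).
  x = 4: rhs = 1, matching y values: 1, 18 (2 points).
  x = 5: rhs = 14, matching y values: none (0 points).
  x = 6: rhs = 0, matching y values: 0 (1 points).
  x = 7: rhs = 3, matching y values: none (0 points).
  x = 8: rhs = 10, matching y values: none (0 points).
  x = 9: rhs = 8, matching y values: none (0 points).
  x = 10: rhs = 3, matching y values: none (0 points).
  x = 11: rhs = 1, matching y values: 1, 18 (2 points).
  x = 12: rhs = 8, matching y values: none (0 points).
  x = 13: rhs = 11, matching y values: 7, 12 (2 points).
  x = 14: rhs = 16, matching y values: 4, 15 (2 points).
  x = 15: rhs = 10, matching y values: none (0 points).
  x = 16: rhs = 18, matching y values: none (0 points).
  x = 17: rhs = 8, matching y values: none (0 points).
  x = 18: rhs = 5, matching y values: 9, 10 (2 points).
Total affine count: 13.
Full point count |E(F_19)| = 13 + 1 = 14.
Hasse bound: |14 − (19+1)| = |-6| = 6 ≤ 2√19 ≈ 8.7178 ✓.
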